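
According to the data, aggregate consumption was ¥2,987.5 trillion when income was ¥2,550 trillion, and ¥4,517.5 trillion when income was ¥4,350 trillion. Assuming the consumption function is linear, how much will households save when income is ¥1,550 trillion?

MPC = (4517.5 − 2987.5)/(4350 − 2550) = 1530/1800 = 0.85
a = 2987.5 − 0.85(2550) = 2987.5 − 2167.5 = 820
C = 820 + 0.85(1550) = 2137.5
S = 1550 − 2137.5 = -587.5

S = -587.5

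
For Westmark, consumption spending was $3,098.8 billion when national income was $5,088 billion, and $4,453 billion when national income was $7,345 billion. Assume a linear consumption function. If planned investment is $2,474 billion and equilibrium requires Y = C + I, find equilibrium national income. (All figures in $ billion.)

MPC = (4453 − 3098.8)/(7345 − 5088) = 1354.2/2257 = 0.6
a = 3098.8 − 0.6(5088) = 46
Equilibrium: Y = 46 + 0.6Y + 2474
0.4Y = 2520, so Y = 2520/0.4 = 6300

Y = 6300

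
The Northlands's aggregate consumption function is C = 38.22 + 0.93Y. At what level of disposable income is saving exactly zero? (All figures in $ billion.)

Y = 546

At break-even, C = Y: 38.22 + 0.93Y = Y
0.07Y = 38.22, so Y = 38.22/0.07 = 546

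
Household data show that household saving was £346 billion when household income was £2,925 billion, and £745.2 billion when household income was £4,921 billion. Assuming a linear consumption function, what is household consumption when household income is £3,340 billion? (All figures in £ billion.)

C = 2911

MPS = ΔS/ΔY = (745.2 − 346)/(4921 − 2925) = 399.2/1996 = 0.2
MPC = 1 − MPS = 0.8
Autonomous saving = 346 − 0.2(2925) = -239, so a = 239
C = 239 + 0.8(3340) = 239 + 2672 = 2911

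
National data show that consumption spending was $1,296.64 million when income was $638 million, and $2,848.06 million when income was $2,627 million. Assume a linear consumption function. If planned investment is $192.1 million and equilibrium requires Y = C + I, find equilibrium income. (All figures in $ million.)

Y = 4505

MPC = (2848.06 − 1296.64)/(2627 − 638) = 1551.42/1989 = 0.78
a = 1296.64 − 0.78(638) = 799
Equilibrium: Y = 799 + 0.78Y + 192.1
0.22Y = 991.1, so Y = 991.1/0.22 = 4505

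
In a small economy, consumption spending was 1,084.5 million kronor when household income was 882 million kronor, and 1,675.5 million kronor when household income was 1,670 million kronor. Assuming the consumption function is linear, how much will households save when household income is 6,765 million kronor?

S = 1268.25

MPC = (1675.5 − 1084.5)/(1670 − 882) = 591/788 = 0.75
a = 1084.5 − 0.75(882) = 1084.5 − 661.5 = 423
C = 423 + 0.75(6765) = 5496.75
S = 6765 − 5496.75 = 1268.25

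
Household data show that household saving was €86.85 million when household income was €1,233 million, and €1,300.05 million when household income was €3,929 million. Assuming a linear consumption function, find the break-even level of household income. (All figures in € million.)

Y = 1040

MPS = ΔS/ΔY = (1300.05 − 86.85)/(3929 − 1233) = 1213.2/2696 = 0.45
MPC = 1 − MPS = 0.55
From S(1233) = 86.85: −a + 0.45(1233) = 86.85, so a = 554.85 − 86.85 = 468
Break-even (S = 0): Y = a/MPS = 468/0.45 = 1040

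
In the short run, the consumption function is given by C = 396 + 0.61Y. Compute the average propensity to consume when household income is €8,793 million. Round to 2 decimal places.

APC = 0.66

C = 396 + 0.61(8793) = 5759.73
APC = C/Y = 5759.73/8793 = 0.66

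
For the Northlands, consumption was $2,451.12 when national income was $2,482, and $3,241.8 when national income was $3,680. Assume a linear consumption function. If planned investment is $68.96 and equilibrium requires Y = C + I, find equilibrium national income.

Y = 2594

MPC = (3241.8 − 2451.12)/(3680 − 2482) = 790.68/1198 = 0.66
a = 2451.12 − 0.66(2482) = 813
Equilibrium: Y = 813 + 0.66Y + 68.96
0.34Y = 881.96, so Y = 881.96/0.34 = 2594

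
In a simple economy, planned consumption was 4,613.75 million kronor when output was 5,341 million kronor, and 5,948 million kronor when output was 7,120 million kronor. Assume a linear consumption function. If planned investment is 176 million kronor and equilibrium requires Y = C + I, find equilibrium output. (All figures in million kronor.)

Y = 3136

MPC = (5948 − 4613.75)/(7120 − 5341) = 1334.25/1779 = 0.75
a = 4613.75 − 0.75(5341) = 608
Equilibrium: Y = 608 + 0.75Y + 176
0.25Y = 784, so Y = 784/0.25 = 3136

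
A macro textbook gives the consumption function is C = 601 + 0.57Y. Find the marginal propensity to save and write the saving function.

MPS = 1 − MPC = 1 − 0.57 = 0.43
S = Y − C = -601 + 0.43Y

MPS = 0.43; S = -601 + 0.43Y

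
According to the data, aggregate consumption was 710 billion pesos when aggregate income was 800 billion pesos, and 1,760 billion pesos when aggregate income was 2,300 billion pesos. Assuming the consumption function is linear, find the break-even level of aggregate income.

MPC = (1760 − 710)/(2300 − 800) = 1050/1500 = 0.7
a = 710 − 0.7(800) = 710 − 560 = 150
Break-even: Y = a/(1−MPC) = 150/0.3 = 500

Y = 500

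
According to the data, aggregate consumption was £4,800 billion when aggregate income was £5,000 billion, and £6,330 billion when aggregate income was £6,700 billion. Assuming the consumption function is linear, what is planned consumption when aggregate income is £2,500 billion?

MPC = (6330 − 4800)/(6700 − 5000) = 1530/1700 = 0.9
a = 4800 − 0.9(5000) = 4800 − 4500 = 300
C = 300 + 0.9(2500) = 300 + 2250 = 2550

C = 2550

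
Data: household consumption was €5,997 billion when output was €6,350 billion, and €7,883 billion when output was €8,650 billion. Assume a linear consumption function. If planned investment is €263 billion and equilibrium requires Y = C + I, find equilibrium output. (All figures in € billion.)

Y = 5850

MPC = (7883 − 5997)/(8650 − 6350) = 1886/2300 = 0.82
a = 5997 − 0.82(6350) = 790
Equilibrium: Y = 790 + 0.82Y + 263
0.18Y = 1053, so Y = 1053/0.18 = 5850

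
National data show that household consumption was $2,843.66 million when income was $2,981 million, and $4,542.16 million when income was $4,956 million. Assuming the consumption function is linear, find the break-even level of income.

MPC = (4542.16 − 2843.66)/(4956 − 2981) = 1698.5/1975 = 0.86
a = 2843.66 − 0.86(2981) = 2843.66 − 2563.66 = 280
Break-even: Y = a/(1−MPC) = 280/0.14 = 2000

Y = 2000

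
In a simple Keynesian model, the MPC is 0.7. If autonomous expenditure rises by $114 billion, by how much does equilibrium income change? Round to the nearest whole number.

The multiplier is 1/(1 − MPC) = 1/0.3.
ΔY = 114/0.3 = 380.00 ≈ 380

ΔY ≈ 380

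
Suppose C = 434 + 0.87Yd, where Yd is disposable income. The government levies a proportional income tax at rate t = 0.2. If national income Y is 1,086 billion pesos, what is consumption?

C = 1189.856

Yd = (1 − 0.2)(1086) = 0.8(1086) = 868.8
C = 434 + 0.87(868.8) = 434 + 755.856 = 1189.856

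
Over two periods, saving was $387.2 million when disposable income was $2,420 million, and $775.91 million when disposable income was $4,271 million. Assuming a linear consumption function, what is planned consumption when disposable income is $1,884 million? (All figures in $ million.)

C = 1609.36

MPS = ΔS/ΔY = (775.91 − 387.2)/(4271 − 2420) = 388.71/1851 = 0.21
MPC = 1 − MPS = 0.79
Autonomous saving = 387.2 − 0.21(2420) = -121, so a = 121
C = 121 + 0.79(1884) = 121 + 1488.36 = 1609.36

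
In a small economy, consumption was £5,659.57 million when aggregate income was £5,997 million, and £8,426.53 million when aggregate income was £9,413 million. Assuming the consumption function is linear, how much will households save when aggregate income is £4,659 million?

MPC = (8426.53 − 5659.57)/(9413 − 5997) = 2766.96/3416 = 0.81
a = 5659.57 − 0.81(5997) = 5659.57 − 4857.57 = 802
C = 802 + 0.81(4659) = 4575.79
S = 4659 − 4575.79 = 83.21

S = 83.21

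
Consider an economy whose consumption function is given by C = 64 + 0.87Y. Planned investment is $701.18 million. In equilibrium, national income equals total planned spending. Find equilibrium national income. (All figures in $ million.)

Y = C + I = 64 + 0.87Y + 701.18
Y − 0.87Y = 765.18
0.13Y = 765.18, so Y = 765.18/0.13 = 5886

Y = 5886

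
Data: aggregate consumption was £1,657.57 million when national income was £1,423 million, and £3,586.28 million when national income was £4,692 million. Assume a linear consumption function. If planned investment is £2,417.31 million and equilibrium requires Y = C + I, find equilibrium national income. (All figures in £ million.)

MPC = (3586.28 − 1657.57)/(4692 − 1423) = 1928.71/3269 = 0.59
a = 1657.57 − 0.59(1423) = 818
Equilibrium: Y = 818 + 0.59Y + 2417.31
0.41Y = 3235.31, so Y = 3235.31/0.41 = 7891

Y = 7891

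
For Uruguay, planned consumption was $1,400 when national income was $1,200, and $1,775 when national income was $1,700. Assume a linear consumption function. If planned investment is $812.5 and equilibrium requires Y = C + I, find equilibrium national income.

Y = 5250

MPC = (1775 − 1400)/(1700 − 1200) = 375/500 = 0.75
a = 1400 − 0.75(1200) = 500
Equilibrium: Y = 500 + 0.75Y + 812.5
0.25Y = 1312.5, so Y = 1312.5/0.25 = 5250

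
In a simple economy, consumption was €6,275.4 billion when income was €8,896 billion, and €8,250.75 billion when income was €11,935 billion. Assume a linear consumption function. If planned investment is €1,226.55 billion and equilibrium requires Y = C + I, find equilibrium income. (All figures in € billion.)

MPC = (8250.75 − 6275.4)/(11935 − 8896) = 1975.35/3039 = 0.65
a = 6275.4 − 0.65(8896) = 493
Equilibrium: Y = 493 + 0.65Y + 1226.55
0.35Y = 1719.55, so Y = 1719.55/0.35 = 4913

Y = 4913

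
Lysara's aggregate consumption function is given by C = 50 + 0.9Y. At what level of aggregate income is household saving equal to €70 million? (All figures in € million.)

Y = 1200

S = Y − C = -50 + 0.1Y
-50 + 0.1Y = 70, so 0.1Y = 120 and Y = 1200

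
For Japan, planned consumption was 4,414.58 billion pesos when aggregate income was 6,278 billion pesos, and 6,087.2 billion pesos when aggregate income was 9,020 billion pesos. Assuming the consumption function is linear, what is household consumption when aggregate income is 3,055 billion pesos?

C = 2448.55

MPC = (6087.2 − 4414.58)/(9020 − 6278) = 1672.62/2742 = 0.61
a = 4414.58 − 0.61(6278) = 4414.58 − 3829.58 = 585
C = 585 + 0.61(3055) = 585 + 1863.55 = 2448.55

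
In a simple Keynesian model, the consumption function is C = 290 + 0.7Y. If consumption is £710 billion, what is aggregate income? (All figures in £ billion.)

290 + 0.7Y = 710
0.7Y = 420, so Y = 420/0.7 = 600

Y = 600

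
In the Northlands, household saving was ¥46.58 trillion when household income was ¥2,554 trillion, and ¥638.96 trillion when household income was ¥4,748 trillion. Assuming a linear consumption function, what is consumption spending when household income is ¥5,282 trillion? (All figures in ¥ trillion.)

MPS = ΔS/ΔY = (638.96 − 46.58)/(4748 − 2554) = 592.38/2194 = 0.27
MPC = 1 − MPS = 0.73
Autonomous saving = 46.58 − 0.27(2554) = -643, so a = 643
C = 643 + 0.73(5282) = 643 + 3855.86 = 4498.86

C = 4498.86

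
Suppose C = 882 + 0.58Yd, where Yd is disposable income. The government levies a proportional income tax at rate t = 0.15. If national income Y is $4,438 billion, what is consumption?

Yd = (1 − 0.15)(4438) = 0.85(4438) = 3772.3
C = 882 + 0.58(3772.3) = 882 + 2187.934 = 3069.934

C = 3069.934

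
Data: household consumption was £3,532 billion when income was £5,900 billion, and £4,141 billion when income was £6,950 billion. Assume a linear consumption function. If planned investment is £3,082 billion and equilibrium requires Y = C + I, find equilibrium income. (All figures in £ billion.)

Y = 7600

MPC = (4141 − 3532)/(6950 − 5900) = 609/1050 = 0.58
a = 3532 − 0.58(5900) = 110
Equilibrium: Y = 110 + 0.58Y + 3082
0.42Y = 3192, so Y = 3192/0.42 = 7600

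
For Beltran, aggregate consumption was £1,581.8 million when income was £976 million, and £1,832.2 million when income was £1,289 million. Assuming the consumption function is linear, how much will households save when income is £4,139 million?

MPC = (1832.2 − 1581.8)/(1289 − 976) = 250.4/313 = 0.8
a = 1581.8 − 0.8(976) = 1581.8 − 780.8 = 801
C = 801 + 0.8(4139) = 4112.2
S = 4139 − 4112.2 = 26.8

S = 26.8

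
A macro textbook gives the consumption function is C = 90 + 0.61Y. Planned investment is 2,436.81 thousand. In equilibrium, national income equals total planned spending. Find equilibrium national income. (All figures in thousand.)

Y = 6479

Y = C + I = 90 + 0.61Y + 2436.81
Y − 0.61Y = 2526.81
0.39Y = 2526.81, so Y = 2526.81/0.39 = 6479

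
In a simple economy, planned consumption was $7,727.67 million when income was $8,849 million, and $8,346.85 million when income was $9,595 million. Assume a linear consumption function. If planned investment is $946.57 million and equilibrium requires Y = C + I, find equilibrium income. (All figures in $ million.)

MPC = (8346.85 − 7727.67)/(9595 − 8849) = 619.18/746 = 0.83
a = 7727.67 − 0.83(8849) = 383
Equilibrium: Y = 383 + 0.83Y + 946.57
0.17Y = 1329.57, so Y = 1329.57/0.17 = 7821

Y = 7821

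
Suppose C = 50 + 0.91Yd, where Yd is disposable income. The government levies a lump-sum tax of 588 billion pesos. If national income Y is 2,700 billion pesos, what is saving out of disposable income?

Yd = Y − T = 2700 − 588 = 2112
C = 50 + 0.91(2112) = 50 + 1921.92 = 1971.92
S = Yd − C = 2112 − 1971.92 = 140.08

S = 140.08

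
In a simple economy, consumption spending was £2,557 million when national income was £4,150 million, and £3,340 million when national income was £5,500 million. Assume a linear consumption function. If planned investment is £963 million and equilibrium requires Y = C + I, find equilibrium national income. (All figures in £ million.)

Y = 2650

MPC = (3340 − 2557)/(5500 − 4150) = 783/1350 = 0.58
a = 2557 − 0.58(4150) = 150
Equilibrium: Y = 150 + 0.58Y + 963
0.42Y = 1113, so Y = 1113/0.42 = 2650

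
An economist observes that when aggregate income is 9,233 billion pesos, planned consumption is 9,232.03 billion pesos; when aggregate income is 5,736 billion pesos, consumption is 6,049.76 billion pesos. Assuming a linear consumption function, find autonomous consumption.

MPC = ΔC/ΔY = (9232.03 − 6049.76)/(9233 − 5736) = 3182.27/3497 = 0.91
a = C − MPC·Y = 6049.76 − 0.91(5736) = 6049.76 − 5219.76 = 830

a = 830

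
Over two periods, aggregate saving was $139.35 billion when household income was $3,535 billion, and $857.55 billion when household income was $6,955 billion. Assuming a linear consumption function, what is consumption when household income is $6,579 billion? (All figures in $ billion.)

C = 5800.41

MPS = ΔS/ΔY = (857.55 − 139.35)/(6955 − 3535) = 718.2/3420 = 0.21
MPC = 1 − MPS = 0.79
Autonomous saving = 139.35 − 0.21(3535) = -603, so a = 603
C = 603 + 0.79(6579) = 603 + 5197.41 = 5800.41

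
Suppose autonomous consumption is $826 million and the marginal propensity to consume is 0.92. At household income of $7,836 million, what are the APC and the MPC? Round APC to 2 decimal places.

MPC = 0.92 (the slope of the consumption function)
C = 826 + 0.92(7836) = 8035.12, so APC = 8035.12/7836 = 1.03

APC = 1.03; MPC = 0.92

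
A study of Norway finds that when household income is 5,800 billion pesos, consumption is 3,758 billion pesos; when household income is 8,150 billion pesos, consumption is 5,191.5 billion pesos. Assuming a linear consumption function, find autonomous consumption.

MPC = ΔC/ΔY = (5191.5 − 3758)/(8150 − 5800) = 1433.5/2350 = 0.61
a = C − MPC·Y = 3758 − 0.61(5800) = 3758 − 3538 = 220

a = 220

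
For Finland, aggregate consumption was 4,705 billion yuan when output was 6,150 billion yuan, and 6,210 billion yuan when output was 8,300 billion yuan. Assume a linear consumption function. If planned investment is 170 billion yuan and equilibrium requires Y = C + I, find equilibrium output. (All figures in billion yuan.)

Y = 1900

MPC = (6210 − 4705)/(8300 − 6150) = 1505/2150 = 0.7
a = 4705 − 0.7(6150) = 400
Equilibrium: Y = 400 + 0.7Y + 170
0.3Y = 570, so Y = 570/0.3 = 1900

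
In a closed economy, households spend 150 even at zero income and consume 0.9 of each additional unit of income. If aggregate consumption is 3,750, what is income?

Y = 4000

150 + 0.9Y = 3750
0.9Y = 3600, so Y = 3600/0.9 = 4000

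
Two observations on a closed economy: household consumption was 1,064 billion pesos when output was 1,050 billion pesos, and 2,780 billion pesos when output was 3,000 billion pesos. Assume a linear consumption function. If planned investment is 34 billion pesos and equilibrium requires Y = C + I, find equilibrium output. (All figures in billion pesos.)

MPC = (2780 − 1064)/(3000 − 1050) = 1716/1950 = 0.88
a = 1064 − 0.88(1050) = 140
Equilibrium: Y = 140 + 0.88Y + 34
0.12Y = 174, so Y = 174/0.12 = 1450

Y = 1450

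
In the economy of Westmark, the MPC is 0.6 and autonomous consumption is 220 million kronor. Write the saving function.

S = Y − C = Y − (220 + 0.6Y) = -220 + (1 − 0.6)Y

S = -220 + 0.4Y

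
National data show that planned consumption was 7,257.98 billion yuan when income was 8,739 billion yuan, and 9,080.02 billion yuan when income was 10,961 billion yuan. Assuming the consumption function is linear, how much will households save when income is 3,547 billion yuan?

MPC = (9080.02 − 7257.98)/(10961 − 8739) = 1822.04/2222 = 0.82
a = 7257.98 − 0.82(8739) = 7257.98 − 7165.98 = 92
C = 92 + 0.82(3547) = 3000.54
S = 3547 − 3000.54 = 546.46

S = 546.46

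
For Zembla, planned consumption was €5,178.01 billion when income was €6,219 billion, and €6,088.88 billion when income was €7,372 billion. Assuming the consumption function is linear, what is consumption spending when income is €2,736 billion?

C = 2426.44

MPC = (6088.88 − 5178.01)/(7372 − 6219) = 910.87/1153 = 0.79
a = 5178.01 − 0.79(6219) = 5178.01 − 4913.01 = 265
C = 265 + 0.79(2736) = 265 + 2161.44 = 2426.44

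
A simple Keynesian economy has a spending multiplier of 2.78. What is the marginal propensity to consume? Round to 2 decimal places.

k = 1/(1 − MPC), so 1 − MPC = 1/k = 1/2.78 = 0.3597
MPC = 1 − 0.3597 = 0.64

MPC = 0.64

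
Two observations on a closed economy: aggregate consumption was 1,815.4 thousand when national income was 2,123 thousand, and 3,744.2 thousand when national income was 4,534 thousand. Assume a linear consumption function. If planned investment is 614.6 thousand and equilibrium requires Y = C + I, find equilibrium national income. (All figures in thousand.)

MPC = (3744.2 − 1815.4)/(4534 − 2123) = 1928.8/2411 = 0.8
a = 1815.4 − 0.8(2123) = 117
Equilibrium: Y = 117 + 0.8Y + 614.6
0.2Y = 731.6, so Y = 731.6/0.2 = 3658

Y = 3658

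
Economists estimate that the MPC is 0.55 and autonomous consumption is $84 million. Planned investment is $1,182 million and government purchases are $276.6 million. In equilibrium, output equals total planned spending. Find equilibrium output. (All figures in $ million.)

Y = 3428

Y = C + I + G = 84 + 0.55Y + 1182 + 276.6
Y − 0.55Y = 1542.6
0.45Y = 1542.6, so Y = 1542.6/0.45 = 3428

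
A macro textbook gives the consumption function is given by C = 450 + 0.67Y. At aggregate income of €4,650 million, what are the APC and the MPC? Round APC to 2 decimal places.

MPC = 0.67 (the slope of the consumption function)
C = 450 + 0.67(4650) = 3565.5, so APC = 3565.5/4650 = 0.77

APC = 0.77; MPC = 0.67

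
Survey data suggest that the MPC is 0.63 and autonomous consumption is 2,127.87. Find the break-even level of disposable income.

At break-even, C = Y: 2127.87 + 0.63Y = Y
0.37Y = 2127.87, so Y = 2127.87/0.37 = 5751

Y = 5751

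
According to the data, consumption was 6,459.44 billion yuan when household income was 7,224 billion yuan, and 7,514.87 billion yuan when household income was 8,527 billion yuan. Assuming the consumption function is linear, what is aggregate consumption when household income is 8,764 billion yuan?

C = 7706.84

MPC = (7514.87 − 6459.44)/(8527 − 7224) = 1055.43/1303 = 0.81
a = 6459.44 − 0.81(7224) = 6459.44 − 5851.44 = 608
C = 608 + 0.81(8764) = 608 + 7098.84 = 7706.84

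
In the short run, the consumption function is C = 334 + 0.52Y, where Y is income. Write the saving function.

S = -334 + 0.48Y

S = Y − C = Y − (334 + 0.52Y) = -334 + (1 − 0.52)Y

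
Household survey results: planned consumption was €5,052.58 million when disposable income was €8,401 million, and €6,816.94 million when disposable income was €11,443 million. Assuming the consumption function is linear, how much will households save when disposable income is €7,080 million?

S = 2793.6

MPC = (6816.94 − 5052.58)/(11443 − 8401) = 1764.36/3042 = 0.58
a = 5052.58 − 0.58(8401) = 5052.58 − 4872.58 = 180
C = 180 + 0.58(7080) = 4286.4
S = 7080 − 4286.4 = 2793.6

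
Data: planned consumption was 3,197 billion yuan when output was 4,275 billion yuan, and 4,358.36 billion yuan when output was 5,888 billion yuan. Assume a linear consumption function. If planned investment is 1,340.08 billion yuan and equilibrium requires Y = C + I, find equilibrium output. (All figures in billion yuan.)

MPC = (4358.36 − 3197)/(5888 − 4275) = 1161.36/1613 = 0.72
a = 3197 − 0.72(4275) = 119
Equilibrium: Y = 119 + 0.72Y + 1340.08
0.28Y = 1459.08, so Y = 1459.08/0.28 = 5211

Y = 5211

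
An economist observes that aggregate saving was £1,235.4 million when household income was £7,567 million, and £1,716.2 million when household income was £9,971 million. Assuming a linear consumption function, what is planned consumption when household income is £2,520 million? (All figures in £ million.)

MPS = ΔS/ΔY = (1716.2 − 1235.4)/(9971 − 7567) = 480.8/2404 = 0.2
MPC = 1 − MPS = 0.8
Autonomous saving = 1235.4 − 0.2(7567) = -278, so a = 278
C = 278 + 0.8(2520) = 278 + 2016 = 2294

C = 2294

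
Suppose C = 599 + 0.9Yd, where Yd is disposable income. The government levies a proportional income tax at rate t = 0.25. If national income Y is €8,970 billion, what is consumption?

Yd = (1 − 0.25)(8970) = 0.75(8970) = 6727.5
C = 599 + 0.9(6727.5) = 599 + 6054.75 = 6653.75

C = 6653.75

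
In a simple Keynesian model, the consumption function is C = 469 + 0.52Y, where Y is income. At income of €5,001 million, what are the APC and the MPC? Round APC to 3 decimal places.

APC = 0.614; MPC = 0.52

MPC = 0.52 (the slope of the consumption function)
C = 469 + 0.52(5001) = 3069.52, so APC = 3069.52/5001 = 0.614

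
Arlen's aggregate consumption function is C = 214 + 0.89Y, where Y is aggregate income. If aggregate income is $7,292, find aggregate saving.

C = 214 + 0.89(7292) = 214 + 6489.88 = 6703.88
S = Y − C = 7292 − 6703.88 = 588.12

S = 588.12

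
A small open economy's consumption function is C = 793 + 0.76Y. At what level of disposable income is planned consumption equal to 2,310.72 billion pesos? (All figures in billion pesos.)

793 + 0.76Y = 2310.72
0.76Y = 1517.72, so Y = 1517.72/0.76 = 1997

Y = 1997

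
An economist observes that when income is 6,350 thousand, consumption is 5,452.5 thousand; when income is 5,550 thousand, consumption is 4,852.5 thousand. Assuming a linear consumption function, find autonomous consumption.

a = 690

MPC = ΔC/ΔY = (5452.5 − 4852.5)/(6350 − 5550) = 600/800 = 0.75
a = C − MPC·Y = 4852.5 − 0.75(5550) = 4852.5 − 4162.5 = 690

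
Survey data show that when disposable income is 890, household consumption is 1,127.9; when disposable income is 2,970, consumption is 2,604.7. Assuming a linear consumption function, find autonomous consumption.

MPC = ΔC/ΔY = (2604.7 − 1127.9)/(2970 − 890) = 1476.8/2080 = 0.71
a = C − MPC·Y = 1127.9 − 0.71(890) = 1127.9 − 631.9 = 496

a = 496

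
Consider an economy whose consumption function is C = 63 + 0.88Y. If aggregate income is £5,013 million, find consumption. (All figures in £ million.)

C = 4474.44

C = 63 + 0.88(5013) = 63 + 4411.44 = 4474.44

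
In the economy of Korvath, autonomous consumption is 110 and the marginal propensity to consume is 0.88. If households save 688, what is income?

S = Y − C = -110 + 0.12Y
-110 + 0.12Y = 688, so 0.12Y = 798 and Y = 6650

Y = 6650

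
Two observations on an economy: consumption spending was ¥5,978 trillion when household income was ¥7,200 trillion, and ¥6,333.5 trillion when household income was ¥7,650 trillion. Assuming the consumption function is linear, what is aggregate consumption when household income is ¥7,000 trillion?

MPC = (6333.5 − 5978)/(7650 − 7200) = 355.5/450 = 0.79
a = 5978 − 0.79(7200) = 5978 − 5688 = 290
C = 290 + 0.79(7000) = 290 + 5530 = 5820

C = 5820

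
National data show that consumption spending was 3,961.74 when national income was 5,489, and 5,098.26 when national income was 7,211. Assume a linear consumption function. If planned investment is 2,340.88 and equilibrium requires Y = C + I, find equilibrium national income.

Y = 7882

MPC = (5098.26 − 3961.74)/(7211 − 5489) = 1136.52/1722 = 0.66
a = 3961.74 − 0.66(5489) = 339
Equilibrium: Y = 339 + 0.66Y + 2340.88
0.34Y = 2679.88, so Y = 2679.88/0.34 = 7882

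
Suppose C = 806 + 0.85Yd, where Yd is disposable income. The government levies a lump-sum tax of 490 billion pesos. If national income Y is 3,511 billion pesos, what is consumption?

C = 3373.85

Yd = Y − T = 3511 − 490 = 3021
C = 806 + 0.85(3021) = 806 + 2567.85 = 3373.85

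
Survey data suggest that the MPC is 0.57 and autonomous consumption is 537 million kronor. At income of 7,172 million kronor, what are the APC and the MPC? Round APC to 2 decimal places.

APC = 0.64; MPC = 0.57

MPC = 0.57 (the slope of the consumption function)
C = 537 + 0.57(7172) = 4625.04, so APC = 4625.04/7172 = 0.64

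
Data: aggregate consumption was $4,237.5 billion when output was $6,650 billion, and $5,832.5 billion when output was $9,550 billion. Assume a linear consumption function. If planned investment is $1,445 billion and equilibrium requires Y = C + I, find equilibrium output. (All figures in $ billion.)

Y = 4500

MPC = (5832.5 − 4237.5)/(9550 − 6650) = 1595/2900 = 0.55
a = 4237.5 − 0.55(6650) = 580
Equilibrium: Y = 580 + 0.55Y + 1445
0.45Y = 2025, so Y = 2025/0.45 = 4500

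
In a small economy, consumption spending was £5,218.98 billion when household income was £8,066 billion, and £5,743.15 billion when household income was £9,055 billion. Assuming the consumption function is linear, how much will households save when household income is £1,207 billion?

MPC = (5743.15 − 5218.98)/(9055 − 8066) = 524.17/989 = 0.53
a = 5218.98 − 0.53(8066) = 5218.98 − 4274.98 = 944
C = 944 + 0.53(1207) = 1583.71
S = 1207 − 1583.71 = -376.71

S = -376.71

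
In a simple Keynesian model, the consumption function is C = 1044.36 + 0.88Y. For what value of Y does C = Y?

At break-even, C = Y: 1044.36 + 0.88Y = Y
0.12Y = 1044.36, so Y = 1044.36/0.12 = 8703

Y = 8703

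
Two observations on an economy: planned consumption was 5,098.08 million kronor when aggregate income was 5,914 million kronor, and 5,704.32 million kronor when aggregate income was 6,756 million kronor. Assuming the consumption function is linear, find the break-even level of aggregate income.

Y = 3000

MPC = (5704.32 − 5098.08)/(6756 − 5914) = 606.24/842 = 0.72
a = 5098.08 − 0.72(5914) = 5098.08 − 4258.08 = 840
Break-even: Y = a/(1−MPC) = 840/0.28 = 3000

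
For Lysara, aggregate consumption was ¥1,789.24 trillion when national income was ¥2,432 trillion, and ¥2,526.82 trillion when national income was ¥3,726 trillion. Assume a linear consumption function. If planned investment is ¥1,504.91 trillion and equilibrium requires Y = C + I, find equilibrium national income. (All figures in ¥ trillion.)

MPC = (2526.82 − 1789.24)/(3726 − 2432) = 737.58/1294 = 0.57
a = 1789.24 − 0.57(2432) = 403
Equilibrium: Y = 403 + 0.57Y + 1504.91
0.43Y = 1907.91, so Y = 1907.91/0.43 = 4437

Y = 4437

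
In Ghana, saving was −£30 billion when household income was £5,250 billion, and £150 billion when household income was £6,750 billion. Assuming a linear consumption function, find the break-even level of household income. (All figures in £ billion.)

MPS = ΔS/ΔY = (150 − (-30))/(6750 − 5250) = 180/1500 = 0.12
MPC = 1 − MPS = 0.88
From S(5250) = -30: −a + 0.12(5250) = -30, so a = 630 − (-30) = 660
Break-even (S = 0): Y = a/MPS = 660/0.12 = 5500

Y = 5500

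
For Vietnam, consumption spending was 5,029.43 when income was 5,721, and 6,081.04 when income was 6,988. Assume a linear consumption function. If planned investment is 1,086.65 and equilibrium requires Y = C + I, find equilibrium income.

MPC = (6081.04 − 5029.43)/(6988 − 5721) = 1051.61/1267 = 0.83
a = 5029.43 − 0.83(5721) = 281
Equilibrium: Y = 281 + 0.83Y + 1086.65
0.17Y = 1367.65, so Y = 1367.65/0.17 = 8045

Y = 8045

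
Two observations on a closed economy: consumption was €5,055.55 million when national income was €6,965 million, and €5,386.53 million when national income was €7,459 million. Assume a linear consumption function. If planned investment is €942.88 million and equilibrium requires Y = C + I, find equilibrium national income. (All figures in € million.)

Y = 4036

MPC = (5386.53 − 5055.55)/(7459 − 6965) = 330.98/494 = 0.67
a = 5055.55 − 0.67(6965) = 389
Equilibrium: Y = 389 + 0.67Y + 942.88
0.33Y = 1331.88, so Y = 1331.88/0.33 = 4036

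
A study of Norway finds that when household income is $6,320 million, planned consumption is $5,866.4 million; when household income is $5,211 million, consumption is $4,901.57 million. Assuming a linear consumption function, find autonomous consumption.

MPC = ΔC/ΔY = (5866.4 − 4901.57)/(6320 − 5211) = 964.83/1109 = 0.87
a = C − MPC·Y = 4901.57 − 0.87(5211) = 4901.57 − 4533.57 = 368

a = 368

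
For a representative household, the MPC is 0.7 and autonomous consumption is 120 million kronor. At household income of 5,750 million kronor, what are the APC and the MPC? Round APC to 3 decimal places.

MPC = 0.7 (the slope of the consumption function)
C = 120 + 0.7(5750) = 4145, so APC = 4145/5750 = 0.721

APC = 0.721; MPC = 0.7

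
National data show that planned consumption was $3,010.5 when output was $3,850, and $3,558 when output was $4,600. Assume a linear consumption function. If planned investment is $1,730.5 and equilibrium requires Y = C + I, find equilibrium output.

MPC = (3558 − 3010.5)/(4600 − 3850) = 547.5/750 = 0.73
a = 3010.5 − 0.73(3850) = 200
Equilibrium: Y = 200 + 0.73Y + 1730.5
0.27Y = 1930.5, so Y = 1930.5/0.27 = 7150

Y = 7150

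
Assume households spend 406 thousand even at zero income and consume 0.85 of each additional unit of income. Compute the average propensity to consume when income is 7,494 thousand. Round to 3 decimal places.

C = 406 + 0.85(7494) = 6775.9
APC = C/Y = 6775.9/7494 = 0.904

APC = 0.904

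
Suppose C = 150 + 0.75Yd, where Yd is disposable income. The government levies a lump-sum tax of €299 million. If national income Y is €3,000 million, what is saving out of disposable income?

Yd = Y − T = 3000 − 299 = 2701
C = 150 + 0.75(2701) = 150 + 2025.75 = 2175.75
S = Yd − C = 2701 − 2175.75 = 525.25

S = 525.25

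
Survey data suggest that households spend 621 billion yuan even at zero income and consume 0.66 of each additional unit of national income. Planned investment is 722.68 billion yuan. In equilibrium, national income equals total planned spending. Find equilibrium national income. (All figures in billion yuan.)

Y = 3952

Y = C + I = 621 + 0.66Y + 722.68
Y − 0.66Y = 1343.68
0.34Y = 1343.68, so Y = 1343.68/0.34 = 3952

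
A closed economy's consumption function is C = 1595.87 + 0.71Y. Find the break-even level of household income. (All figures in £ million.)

Y = 5503

At break-even, C = Y: 1595.87 + 0.71Y = Y
0.29Y = 1595.87, so Y = 1595.87/0.29 = 5503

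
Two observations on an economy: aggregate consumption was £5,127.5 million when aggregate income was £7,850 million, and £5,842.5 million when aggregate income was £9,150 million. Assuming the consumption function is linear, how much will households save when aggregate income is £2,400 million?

MPC = (5842.5 − 5127.5)/(9150 − 7850) = 715/1300 = 0.55
a = 5127.5 − 0.55(7850) = 5127.5 − 4317.5 = 810
C = 810 + 0.55(2400) = 2130
S = 2400 − 2130 = 270

S = 270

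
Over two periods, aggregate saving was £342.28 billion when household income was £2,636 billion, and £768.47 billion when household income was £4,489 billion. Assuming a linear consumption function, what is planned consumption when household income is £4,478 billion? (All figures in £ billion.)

C = 3712.06

MPS = ΔS/ΔY = (768.47 − 342.28)/(4489 − 2636) = 426.19/1853 = 0.23
MPC = 1 − MPS = 0.77
Autonomous saving = 342.28 − 0.23(2636) = -264, so a = 264
C = 264 + 0.77(4478) = 264 + 3448.06 = 3712.06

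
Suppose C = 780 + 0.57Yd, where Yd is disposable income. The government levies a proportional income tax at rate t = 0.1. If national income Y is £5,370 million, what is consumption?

C = 3534.81

Yd = (1 − 0.1)(5370) = 0.9(5370) = 4833
C = 780 + 0.57(4833) = 780 + 2754.81 = 3534.81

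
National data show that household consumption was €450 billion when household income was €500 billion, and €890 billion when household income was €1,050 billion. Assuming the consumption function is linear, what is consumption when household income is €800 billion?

MPC = (890 − 450)/(1050 − 500) = 440/550 = 0.8
a = 450 − 0.8(500) = 450 − 400 = 50
C = 50 + 0.8(800) = 50 + 640 = 690

C = 690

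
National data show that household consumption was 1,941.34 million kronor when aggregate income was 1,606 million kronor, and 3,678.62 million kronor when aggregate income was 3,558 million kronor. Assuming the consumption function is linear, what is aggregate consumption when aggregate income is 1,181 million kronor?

C = 1563.09

MPC = (3678.62 − 1941.34)/(3558 − 1606) = 1737.28/1952 = 0.89
a = 1941.34 − 0.89(1606) = 1941.34 − 1429.34 = 512
C = 512 + 0.89(1181) = 512 + 1051.09 = 1563.09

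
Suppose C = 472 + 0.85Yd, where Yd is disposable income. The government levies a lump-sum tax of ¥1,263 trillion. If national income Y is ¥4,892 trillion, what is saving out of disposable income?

Yd = Y − T = 4892 − 1263 = 3629
C = 472 + 0.85(3629) = 472 + 3084.65 = 3556.65
S = Yd − C = 3629 − 3556.65 = 72.35

S = 72.35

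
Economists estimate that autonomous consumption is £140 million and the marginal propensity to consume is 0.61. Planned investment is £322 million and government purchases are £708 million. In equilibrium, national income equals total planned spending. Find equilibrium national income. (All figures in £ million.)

Y = 3000

Y = C + I + G = 140 + 0.61Y + 322 + 708
Y − 0.61Y = 1170
0.39Y = 1170, so Y = 1170/0.39 = 3000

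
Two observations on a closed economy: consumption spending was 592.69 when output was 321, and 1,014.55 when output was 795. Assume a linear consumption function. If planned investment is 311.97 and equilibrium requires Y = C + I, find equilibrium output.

MPC = (1014.55 − 592.69)/(795 − 321) = 421.86/474 = 0.89
a = 592.69 − 0.89(321) = 307
Equilibrium: Y = 307 + 0.89Y + 311.97
0.11Y = 618.97, so Y = 618.97/0.11 = 5627

Y = 5627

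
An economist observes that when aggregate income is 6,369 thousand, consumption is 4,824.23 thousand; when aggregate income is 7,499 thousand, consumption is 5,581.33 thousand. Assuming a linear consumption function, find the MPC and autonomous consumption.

MPC = ΔC/ΔY = (5581.33 − 4824.23)/(7499 − 6369) = 757.1/1130 = 0.67
a = C − MPC·Y = 4824.23 − 0.67(6369) = 4824.23 − 4267.23 = 557

MPC = 0.67; a = 557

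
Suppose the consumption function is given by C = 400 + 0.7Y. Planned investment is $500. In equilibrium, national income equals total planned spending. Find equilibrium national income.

Y = C + I = 400 + 0.7Y + 500
Y − 0.7Y = 900
0.3Y = 900, so Y = 900/0.3 = 3000

Y = 3000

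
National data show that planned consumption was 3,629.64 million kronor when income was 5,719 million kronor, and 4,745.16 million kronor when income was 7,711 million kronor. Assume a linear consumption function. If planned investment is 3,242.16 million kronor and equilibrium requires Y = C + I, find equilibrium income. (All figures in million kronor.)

Y = 8339

MPC = (4745.16 − 3629.64)/(7711 − 5719) = 1115.52/1992 = 0.56
a = 3629.64 − 0.56(5719) = 427
Equilibrium: Y = 427 + 0.56Y + 3242.16
0.44Y = 3669.16, so Y = 3669.16/0.44 = 8339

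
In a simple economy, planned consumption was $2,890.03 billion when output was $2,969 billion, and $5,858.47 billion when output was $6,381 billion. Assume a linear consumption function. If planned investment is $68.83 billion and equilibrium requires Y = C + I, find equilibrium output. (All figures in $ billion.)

Y = 2891

MPC = (5858.47 − 2890.03)/(6381 − 2969) = 2968.44/3412 = 0.87
a = 2890.03 − 0.87(2969) = 307
Equilibrium: Y = 307 + 0.87Y + 68.83
0.13Y = 375.83, so Y = 375.83/0.13 = 2891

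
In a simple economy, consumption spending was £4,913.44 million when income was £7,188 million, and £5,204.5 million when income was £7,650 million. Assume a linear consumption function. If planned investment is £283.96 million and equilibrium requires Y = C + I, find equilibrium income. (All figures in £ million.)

MPC = (5204.5 − 4913.44)/(7650 − 7188) = 291.06/462 = 0.63
a = 4913.44 − 0.63(7188) = 385
Equilibrium: Y = 385 + 0.63Y + 283.96
0.37Y = 668.96, so Y = 668.96/0.37 = 1808

Y = 1808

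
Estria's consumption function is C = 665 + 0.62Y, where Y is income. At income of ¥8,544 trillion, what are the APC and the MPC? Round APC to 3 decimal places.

MPC = 0.62 (the slope of the consumption function)
C = 665 + 0.62(8544) = 5962.28, so APC = 5962.28/8544 = 0.698

APC = 0.698; MPC = 0.62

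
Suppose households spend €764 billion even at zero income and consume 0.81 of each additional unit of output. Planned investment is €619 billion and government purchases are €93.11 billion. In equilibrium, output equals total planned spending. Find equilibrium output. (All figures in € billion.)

Y = C + I + G = 764 + 0.81Y + 619 + 93.11
Y − 0.81Y = 1476.11
0.19Y = 1476.11, so Y = 1476.11/0.19 = 7769

Y = 7769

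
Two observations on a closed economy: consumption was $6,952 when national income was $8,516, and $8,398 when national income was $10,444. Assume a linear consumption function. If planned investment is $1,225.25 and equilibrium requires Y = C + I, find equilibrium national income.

Y = 7161

MPC = (8398 − 6952)/(10444 − 8516) = 1446/1928 = 0.75
a = 6952 − 0.75(8516) = 565
Equilibrium: Y = 565 + 0.75Y + 1225.25
0.25Y = 1790.25, so Y = 1790.25/0.25 = 7161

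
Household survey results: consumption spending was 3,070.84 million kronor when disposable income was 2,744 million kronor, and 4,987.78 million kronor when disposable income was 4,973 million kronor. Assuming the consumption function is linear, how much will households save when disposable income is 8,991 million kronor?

S = 547.74

MPC = (4987.78 − 3070.84)/(4973 − 2744) = 1916.94/2229 = 0.86
a = 3070.84 − 0.86(2744) = 3070.84 − 2359.84 = 711
C = 711 + 0.86(8991) = 8443.26
S = 8991 − 8443.26 = 547.74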